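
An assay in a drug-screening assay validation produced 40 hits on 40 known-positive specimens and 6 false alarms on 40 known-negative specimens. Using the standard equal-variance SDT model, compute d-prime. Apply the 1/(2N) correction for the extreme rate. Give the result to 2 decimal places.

d-prime = 3.28

The hit rate is 40/40 = 1, so apply the 1/(2N) correction: H → 1 − 1/(2·40) = 0.98750.
z(H) = z(0.98750) = 2.241
z(FA) = z(0.15000) = -1.036
d' = 2.241 − (-1.036) = 3.277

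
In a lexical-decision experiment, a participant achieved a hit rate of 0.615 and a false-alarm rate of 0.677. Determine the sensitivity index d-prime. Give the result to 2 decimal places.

d-prime = -0.17

z(H) = 0.2924
z(FA) = 0.4593
d' = z(H) − z(FA) = 0.2924 − 0.4593 = -0.1669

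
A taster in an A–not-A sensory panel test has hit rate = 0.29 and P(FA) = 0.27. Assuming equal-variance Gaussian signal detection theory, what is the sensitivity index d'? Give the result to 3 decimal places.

Φ⁻¹(H) = Φ⁻¹(0.29) = -0.5534
Φ⁻¹(FA) = Φ⁻¹(0.27) = -0.6128
d' = z(H) − z(FA) = -0.5534 − (-0.6128) = 0.0594

d' = 0.059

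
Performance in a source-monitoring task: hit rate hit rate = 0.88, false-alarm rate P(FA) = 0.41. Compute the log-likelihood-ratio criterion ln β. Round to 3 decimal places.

z(H) = z(0.88) = 1.1750
z(FA) = z(0.41) = -0.2275
ln β = −½·[z(H)² − z(FA)²] = −0.5 × (1.3806 − 0.0518) = -0.6644

ln β = -0.664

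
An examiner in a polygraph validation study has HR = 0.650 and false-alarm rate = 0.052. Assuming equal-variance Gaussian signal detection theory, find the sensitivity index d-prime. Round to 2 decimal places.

d-prime = 2.01

Φ⁻¹(0.650) = 0.3853, Φ⁻¹(0.052) = -1.6258
d' = z(H) − z(FA) = 0.3853 − (-1.6258) = 2.0111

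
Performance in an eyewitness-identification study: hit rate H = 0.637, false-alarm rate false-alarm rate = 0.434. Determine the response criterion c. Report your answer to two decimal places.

z(H) = z(0.637) = 0.350
z(FA) = z(0.434) = -0.166
c = −½·[z(H) + z(FA)] = −0.5 × (0.350 + (-0.166)) = -0.092
c < 0: the witness has a liberal response bias.

c = -0.09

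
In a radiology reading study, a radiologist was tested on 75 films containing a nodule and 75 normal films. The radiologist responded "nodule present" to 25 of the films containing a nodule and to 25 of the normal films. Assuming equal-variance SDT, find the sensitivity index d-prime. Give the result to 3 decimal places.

H = 25/75 = 0.3333
FA = 25/75 = 0.3333
z(H) = z(0.3333) = -0.4308
z(FA) = z(0.3333) = -0.4308
d' = z(H) − z(FA) = -0.4308 − (-0.4308) = 0.0000

d-prime = 0.000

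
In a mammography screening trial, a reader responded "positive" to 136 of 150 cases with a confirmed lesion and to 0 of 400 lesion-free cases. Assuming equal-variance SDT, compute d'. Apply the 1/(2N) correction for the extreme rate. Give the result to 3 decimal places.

The false-alarm rate is 0/400 = 0, so apply the 1/(2N) correction: FA → 1/(2·400) = 0.00125.
z(H) = z(0.90667) = 1.3205
z(FA) = z(0.00125) = -3.0233
d' = 1.3205 − (-3.0233) = 4.3438

d' = 4.344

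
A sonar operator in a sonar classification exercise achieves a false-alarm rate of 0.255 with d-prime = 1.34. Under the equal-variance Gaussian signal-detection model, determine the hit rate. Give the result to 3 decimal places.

hit rate = 0.752

z(false-alarm rate) = z(0.255) = -0.6588
z(H) = z(FA) + d' = -0.6588 + 1.34 = 0.6812
hit rate = Φ(0.6812) = 0.7521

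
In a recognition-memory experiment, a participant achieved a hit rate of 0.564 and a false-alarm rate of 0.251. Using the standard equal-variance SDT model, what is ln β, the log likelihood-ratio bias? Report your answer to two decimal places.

z(0.564) = 0.161, z(0.251) = -0.671
ln β = −½·[z(H)² − z(FA)²] = −0.5 × (0.026 − 0.450) = 0.212

ln β = 0.21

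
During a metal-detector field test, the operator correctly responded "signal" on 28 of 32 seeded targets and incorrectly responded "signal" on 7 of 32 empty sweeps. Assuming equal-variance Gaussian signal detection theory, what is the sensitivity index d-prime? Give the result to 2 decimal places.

H = 28/32 = 0.8750
FA = 7/32 = 0.2188
Φ⁻¹(H) = Φ⁻¹(0.8750) = 1.150
Φ⁻¹(FA) = Φ⁻¹(0.2188) = -0.776
d' = z(H) − z(FA) = 1.150 − (-0.776) = 1.926

d-prime = 1.93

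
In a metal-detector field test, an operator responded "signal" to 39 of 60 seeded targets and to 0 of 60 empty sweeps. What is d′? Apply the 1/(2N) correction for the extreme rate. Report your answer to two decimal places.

d′ = 2.78

The false-alarm rate is 0/60 = 0, so apply the 1/(2N) correction: FA → 1/(2·60) = 0.00833.
z(H) = z(0.65000) = 0.385
z(FA) = z(0.00833) = -2.394
d' = 0.385 − (-2.394) = 2.779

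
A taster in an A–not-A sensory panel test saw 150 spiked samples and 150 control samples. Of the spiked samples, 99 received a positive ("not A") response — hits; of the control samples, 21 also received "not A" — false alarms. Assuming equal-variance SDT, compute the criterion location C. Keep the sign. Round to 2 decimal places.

C = 0.33

H = 99/150 = 0.6600
FA = 21/150 = 0.1400
Φ⁻¹(H) = 0.4125
Φ⁻¹(FA) = -1.0803
c = −½·[z(H) + z(FA)] = −0.5 × (0.4125 + (-1.0803)) = 0.3339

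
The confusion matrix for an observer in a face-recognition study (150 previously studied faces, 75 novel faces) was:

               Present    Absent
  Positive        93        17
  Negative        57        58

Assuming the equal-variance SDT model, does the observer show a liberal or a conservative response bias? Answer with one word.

conservative

z(H) = 0.305, z(FA) = -0.750
c = −½·(z(H) + z(FA)) = 0.2225
c > 0 → conservative criterion (biased toward responding “no”).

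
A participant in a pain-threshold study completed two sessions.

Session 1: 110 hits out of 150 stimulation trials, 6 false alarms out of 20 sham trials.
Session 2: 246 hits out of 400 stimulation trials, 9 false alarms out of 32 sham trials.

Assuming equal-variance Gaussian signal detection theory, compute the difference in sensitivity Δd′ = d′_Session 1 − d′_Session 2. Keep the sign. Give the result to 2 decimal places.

Session 1: z(0.7333) = 0.623, z(0.3000) = -0.524, d' = 1.147
Session 2: z(0.6150) = 0.292, z(0.2812) = -0.579, d' = 0.871
Δd' = d'_Session 1 − d'_Session 2 = 1.147 − 0.871 = 0.276
Session 1 has the higher sensitivity.

Δd′ = 0.28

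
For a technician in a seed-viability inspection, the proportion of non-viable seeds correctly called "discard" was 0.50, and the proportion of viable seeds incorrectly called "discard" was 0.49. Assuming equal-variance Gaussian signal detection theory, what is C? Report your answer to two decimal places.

C = 0.01

z(H) = 0.000
z(FA) = -0.025
c = −½·[z(H) + z(FA)] = −0.5 × (0.000 + (-0.025)) = 0.0125
c > 0: the technician has a conservative response bias.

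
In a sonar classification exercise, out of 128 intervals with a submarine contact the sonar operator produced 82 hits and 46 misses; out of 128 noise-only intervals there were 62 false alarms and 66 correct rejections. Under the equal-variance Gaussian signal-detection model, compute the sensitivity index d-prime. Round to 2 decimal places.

d-prime = 0.40

H = 82/128 = 0.6406
FA = 62/128 = 0.4844
Φ⁻¹(H) = 0.3601
Φ⁻¹(FA) = -0.0391
d' = z(H) − z(FA) = 0.3601 − (-0.0391) = 0.3992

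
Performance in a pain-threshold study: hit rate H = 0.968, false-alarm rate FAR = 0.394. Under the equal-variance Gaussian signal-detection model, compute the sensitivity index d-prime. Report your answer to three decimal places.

z(0.968) = 1.8522, z(0.394) = -0.2689
d' = z(H) − z(FA) = 1.8522 − (-0.2689) = 2.1211

d-prime = 2.121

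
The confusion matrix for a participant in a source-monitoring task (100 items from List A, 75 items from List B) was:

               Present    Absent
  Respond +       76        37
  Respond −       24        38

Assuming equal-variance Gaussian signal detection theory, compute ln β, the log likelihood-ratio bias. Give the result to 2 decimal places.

H = 76/100 = 0.7600
FA = 37/75 = 0.4933
z(H) = z(0.7600) = 0.706
z(FA) = z(0.4933) = -0.017
ln β = −½·[z(H)² − z(FA)²] = −0.5 × (0.498 − 0.000) = -0.249

ln β = -0.25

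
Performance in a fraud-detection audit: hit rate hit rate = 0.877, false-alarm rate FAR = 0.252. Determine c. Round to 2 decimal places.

z(H) = z(0.877) = 1.160
z(FA) = z(0.252) = -0.668
c = −½·[z(H) + z(FA)] = −0.5 × (1.160 + (-0.668)) = -0.246
c < 0: the analyst has a liberal response bias.

c = -0.25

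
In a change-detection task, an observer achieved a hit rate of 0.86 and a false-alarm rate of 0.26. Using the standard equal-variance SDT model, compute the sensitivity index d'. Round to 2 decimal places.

z(H) = 1.080
z(FA) = -0.643
d' = z(H) − z(FA) = 1.080 − (-0.643) = 1.723

d' = 1.72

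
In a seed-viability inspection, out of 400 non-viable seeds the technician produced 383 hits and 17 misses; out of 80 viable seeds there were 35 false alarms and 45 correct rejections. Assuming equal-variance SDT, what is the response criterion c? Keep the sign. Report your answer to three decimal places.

H = 383/400 = 0.9575
FA = 35/80 = 0.4375
Φ⁻¹(H) = 1.7224
Φ⁻¹(FA) = -0.1573
c = −½·[z(H) + z(FA)] = −0.5 × (1.7224 + (-0.1573)) = -0.78255
c < 0: the technician has a liberal response bias.

c = -0.783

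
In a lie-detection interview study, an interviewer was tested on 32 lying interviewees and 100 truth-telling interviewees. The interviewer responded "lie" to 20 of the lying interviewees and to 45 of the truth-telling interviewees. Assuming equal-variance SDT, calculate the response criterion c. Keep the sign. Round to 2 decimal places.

H = 20/32 = 0.6250
FA = 45/100 = 0.4500
z(H) = 0.319
z(FA) = -0.126
c = −½·[z(H) + z(FA)] = −0.5 × (0.319 + (-0.126)) = -0.0965
c < 0: the interviewer has a liberal response bias.

c = -0.10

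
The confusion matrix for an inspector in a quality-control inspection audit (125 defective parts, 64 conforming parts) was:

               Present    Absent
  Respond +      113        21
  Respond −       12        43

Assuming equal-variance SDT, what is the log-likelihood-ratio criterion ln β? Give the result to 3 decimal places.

H = 113/125 = 0.9040
FA = 21/64 = 0.3281
z(H) = z(0.9040) = 1.3047
z(FA) = z(0.3281) = -0.4452
ln β = −½·[z(H)² − z(FA)²] = −0.5 × (1.7022 − 0.1982) = -0.7520

ln β = -0.752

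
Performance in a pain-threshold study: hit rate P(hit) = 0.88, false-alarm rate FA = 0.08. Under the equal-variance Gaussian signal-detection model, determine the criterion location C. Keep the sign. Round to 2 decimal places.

z(H) = z(0.88) = 1.175
z(FA) = z(0.08) = -1.405
c = −½·[z(H) + z(FA)] = −0.5 × (1.175 + (-1.405)) = 0.115

C = 0.12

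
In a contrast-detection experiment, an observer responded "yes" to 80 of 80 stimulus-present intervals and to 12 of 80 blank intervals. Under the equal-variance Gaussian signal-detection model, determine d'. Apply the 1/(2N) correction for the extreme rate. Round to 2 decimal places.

The hit rate is 80/80 = 1, so apply the 1/(2N) correction: H → 1 − 1/(2·80) = 0.99375.
z(H) = z(0.99375) = 2.498
z(FA) = z(0.15000) = -1.036
d' = 2.498 − (-1.036) = 3.534

d' = 3.53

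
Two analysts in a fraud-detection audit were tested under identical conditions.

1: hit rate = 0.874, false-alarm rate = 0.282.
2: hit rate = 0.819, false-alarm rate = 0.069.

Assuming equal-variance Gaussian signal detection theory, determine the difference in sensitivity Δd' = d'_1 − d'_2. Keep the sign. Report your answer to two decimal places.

Δd' = -0.67

1: z(0.874) = 1.146, z(0.282) = -0.577, d' = 1.723
2: z(0.819) = 0.912, z(0.069) = -1.483, d' = 2.395
Δd' = d'_1 − d'_2 = 1.723 − 2.395 = -0.672
2 has the higher sensitivity.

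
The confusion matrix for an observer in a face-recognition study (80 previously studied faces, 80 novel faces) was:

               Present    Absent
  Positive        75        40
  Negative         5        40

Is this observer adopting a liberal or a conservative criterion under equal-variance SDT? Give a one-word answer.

liberal

z(H) = 1.534, z(FA) = 0.000
c = −½·(z(H) + z(FA)) = -0.767
c < 0 → liberal criterion (biased toward responding “yes”).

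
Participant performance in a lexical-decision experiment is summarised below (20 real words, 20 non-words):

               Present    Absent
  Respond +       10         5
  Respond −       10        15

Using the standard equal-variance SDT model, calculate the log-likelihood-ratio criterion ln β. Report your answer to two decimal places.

H = 10/20 = 0.5000
FA = 5/20 = 0.2500
Φ⁻¹(H) = Φ⁻¹(0.5000) = 0.000
Φ⁻¹(FA) = Φ⁻¹(0.2500) = -0.674
ln β = −½·[z(H)² − z(FA)²] = −0.5 × (0.000 − 0.454) = 0.227

ln β = 0.23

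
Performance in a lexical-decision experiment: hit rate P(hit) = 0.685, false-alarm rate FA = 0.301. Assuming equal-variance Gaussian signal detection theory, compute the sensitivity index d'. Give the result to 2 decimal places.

Φ⁻¹(H) = Φ⁻¹(0.685) = 0.482
Φ⁻¹(FA) = Φ⁻¹(0.301) = -0.522
d' = z(H) − z(FA) = 0.482 − (-0.522) = 1.004

d' = 1.00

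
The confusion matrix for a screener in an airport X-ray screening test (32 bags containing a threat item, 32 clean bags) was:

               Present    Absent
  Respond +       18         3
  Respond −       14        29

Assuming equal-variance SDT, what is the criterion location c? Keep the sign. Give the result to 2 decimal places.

c = 0.58

H = 18/32 = 0.5625
FA = 3/32 = 0.0938
z(H) = 0.1573
z(FA) = -1.3177
c = −½·[z(H) + z(FA)] = −0.5 × (0.1573 + (-1.3177)) = 0.5802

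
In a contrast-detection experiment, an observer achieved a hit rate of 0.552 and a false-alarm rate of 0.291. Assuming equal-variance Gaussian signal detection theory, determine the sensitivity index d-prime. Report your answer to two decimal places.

z(H) = z(0.552) = 0.131
z(FA) = z(0.291) = -0.550
d' = z(H) − z(FA) = 0.131 − (-0.550) = 0.681

d-prime = 0.68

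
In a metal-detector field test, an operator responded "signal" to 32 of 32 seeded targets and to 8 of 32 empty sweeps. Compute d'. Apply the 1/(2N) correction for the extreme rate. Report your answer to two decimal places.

The hit rate is 32/32 = 1, so apply the 1/(2N) correction: H → 1 − 1/(2·32) = 0.98438.
z(H) = z(0.98438) = 2.154
z(FA) = z(0.25000) = -0.674
d' = 2.154 − (-0.674) = 2.828

d' = 2.83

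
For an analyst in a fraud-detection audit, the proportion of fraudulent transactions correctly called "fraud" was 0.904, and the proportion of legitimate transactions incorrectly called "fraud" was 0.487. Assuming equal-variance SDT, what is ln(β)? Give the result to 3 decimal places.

z(H) = z(0.904) = 1.3047
z(FA) = z(0.487) = -0.0326
ln β = −½·[z(H)² − z(FA)²] = −0.5 × (1.7022 − 0.0011) = -0.85055

ln β = -0.851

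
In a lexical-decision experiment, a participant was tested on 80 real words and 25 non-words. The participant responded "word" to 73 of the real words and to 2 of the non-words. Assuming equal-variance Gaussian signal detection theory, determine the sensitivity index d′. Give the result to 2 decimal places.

H = 73/80 = 0.9125
FA = 2/25 = 0.0800
Φ⁻¹(H) = 1.356
Φ⁻¹(FA) = -1.405
d' = z(H) − z(FA) = 1.356 − (-1.405) = 2.761

d′ = 2.76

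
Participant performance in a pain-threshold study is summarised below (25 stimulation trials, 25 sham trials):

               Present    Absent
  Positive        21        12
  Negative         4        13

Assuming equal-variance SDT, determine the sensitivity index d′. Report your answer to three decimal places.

d′ = 1.045

H = 21/25 = 0.8400
FA = 12/25 = 0.4800
Φ⁻¹(H) = 0.9945
Φ⁻¹(FA) = -0.0502
d' = z(H) − z(FA) = 0.9945 − (-0.0502) = 1.0447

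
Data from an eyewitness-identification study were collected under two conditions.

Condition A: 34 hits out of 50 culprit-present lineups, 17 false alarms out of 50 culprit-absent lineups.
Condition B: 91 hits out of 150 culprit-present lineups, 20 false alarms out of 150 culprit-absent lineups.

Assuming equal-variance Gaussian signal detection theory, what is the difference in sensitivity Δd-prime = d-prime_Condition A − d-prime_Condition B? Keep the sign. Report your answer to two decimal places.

Condition A: z(0.6800) = 0.468, z(0.3400) = -0.412, d' = 0.880
Condition B: z(0.6067) = 0.271, z(0.1333) = -1.111, d' = 1.382
Δd' = d'_Condition A − d'_Condition B = 0.880 − 1.382 = -0.502
Condition B has the higher sensitivity.

Δd-prime = -0.50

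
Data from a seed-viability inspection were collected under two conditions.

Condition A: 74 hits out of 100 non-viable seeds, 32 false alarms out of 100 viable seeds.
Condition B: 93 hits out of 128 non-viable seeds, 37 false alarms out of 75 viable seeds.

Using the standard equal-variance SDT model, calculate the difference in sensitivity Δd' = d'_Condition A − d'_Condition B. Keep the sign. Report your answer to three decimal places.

Δd' = 0.492

Condition A: z(0.7400) = 0.6433, z(0.3200) = -0.4677, d' = 1.1110
Condition B: z(0.7266) = 0.6026, z(0.4933) = -0.0168, d' = 0.6194
Δd' = d'_Condition A − d'_Condition B = 1.1110 − 0.6194 = 0.4916
Condition A has the higher sensitivity.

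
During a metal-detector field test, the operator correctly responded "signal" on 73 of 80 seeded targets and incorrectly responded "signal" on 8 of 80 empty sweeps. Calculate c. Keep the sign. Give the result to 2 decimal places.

H = 73/80 = 0.9125
FA = 8/80 = 0.1000
Φ⁻¹(H) = Φ⁻¹(0.9125) = 1.356
Φ⁻¹(FA) = Φ⁻¹(0.1000) = -1.282
c = −½·[z(H) + z(FA)] = −0.5 × (1.356 + (-1.282)) = -0.037
c < 0: the operator has a liberal response bias.

c = -0.04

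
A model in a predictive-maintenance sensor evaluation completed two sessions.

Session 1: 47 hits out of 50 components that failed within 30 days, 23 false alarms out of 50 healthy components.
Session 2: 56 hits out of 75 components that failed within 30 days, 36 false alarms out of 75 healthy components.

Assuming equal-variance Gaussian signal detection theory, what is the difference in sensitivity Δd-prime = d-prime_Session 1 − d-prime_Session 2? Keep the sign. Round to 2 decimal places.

Session 1: z(0.9400) = 1.555, z(0.4600) = -0.100, d' = 1.655
Session 2: z(0.7467) = 0.664, z(0.4800) = -0.050, d' = 0.714
Δd' = d'_Session 1 − d'_Session 2 = 1.655 − 0.714 = 0.941
Session 1 has the higher sensitivity.

Δd-prime = 0.94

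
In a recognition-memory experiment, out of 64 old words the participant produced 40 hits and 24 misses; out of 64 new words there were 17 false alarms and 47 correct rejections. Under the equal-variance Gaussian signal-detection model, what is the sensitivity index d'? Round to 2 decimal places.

H = 40/64 = 0.6250
FA = 17/64 = 0.2656
z(H) = 0.3186
z(FA) = -0.6262
d' = z(H) − z(FA) = 0.3186 − (-0.6262) = 0.9448

d' = 0.94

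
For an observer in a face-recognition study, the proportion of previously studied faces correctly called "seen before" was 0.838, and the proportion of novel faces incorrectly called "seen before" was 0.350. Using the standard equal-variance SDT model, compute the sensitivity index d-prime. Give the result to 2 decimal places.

z(0.838) = 0.9863, z(0.350) = -0.3853
d' = z(H) − z(FA) = 0.9863 − (-0.3853) = 1.3716

d-prime = 1.37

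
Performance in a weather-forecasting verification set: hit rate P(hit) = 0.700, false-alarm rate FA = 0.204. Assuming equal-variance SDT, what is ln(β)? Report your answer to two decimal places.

ln β = 0.20

z(H) = z(0.700) = 0.524
z(FA) = z(0.204) = -0.827
ln β = −½·[z(H)² − z(FA)²] = −0.5 × (0.275 − 0.684) = 0.2045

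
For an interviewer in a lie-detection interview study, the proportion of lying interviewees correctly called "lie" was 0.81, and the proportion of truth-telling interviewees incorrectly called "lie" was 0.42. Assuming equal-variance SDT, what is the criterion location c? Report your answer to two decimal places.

c = -0.34

z(0.81) = 0.8779, z(0.42) = -0.2019
c = −½·[z(H) + z(FA)] = −0.5 × (0.8779 + (-0.2019)) = -0.3380
c < 0: the interviewer has a liberal response bias.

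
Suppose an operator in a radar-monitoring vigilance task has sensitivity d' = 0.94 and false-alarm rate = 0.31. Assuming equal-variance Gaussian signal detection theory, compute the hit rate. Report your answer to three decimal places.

hit rate = 0.672

z(false-alarm rate) = z(0.31) = -0.4959
z(H) = z(FA) + d' = -0.4959 + 0.94 = 0.4441
hit rate = Φ(0.4441) = 0.6715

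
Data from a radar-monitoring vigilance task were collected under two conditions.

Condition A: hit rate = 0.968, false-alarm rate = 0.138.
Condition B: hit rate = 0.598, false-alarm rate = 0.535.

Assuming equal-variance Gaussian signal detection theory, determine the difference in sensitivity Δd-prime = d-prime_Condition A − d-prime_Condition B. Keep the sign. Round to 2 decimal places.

Condition A: z(0.968) = 1.852, z(0.138) = -1.089, d' = 2.941
Condition B: z(0.598) = 0.248, z(0.535) = 0.088, d' = 0.160
Δd' = d'_Condition A − d'_Condition B = 2.941 − 0.160 = 2.781
Condition A has the higher sensitivity.

Δd-prime = 2.78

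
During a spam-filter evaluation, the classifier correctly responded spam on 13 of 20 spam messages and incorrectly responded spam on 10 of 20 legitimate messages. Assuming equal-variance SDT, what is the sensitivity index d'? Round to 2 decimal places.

d' = 0.39

H = 13/20 = 0.6500
FA = 10/20 = 0.5000
z(H) = z(0.6500) = 0.3853
z(FA) = z(0.5000) = 0.0000
d' = z(H) − z(FA) = 0.3853 − 0.0000 = 0.3853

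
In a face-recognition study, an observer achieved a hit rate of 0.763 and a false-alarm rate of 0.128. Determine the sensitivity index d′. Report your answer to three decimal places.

d′ = 1.852

z(0.763) = 0.7160, z(0.128) = -1.1359
d' = z(H) − z(FA) = 0.7160 − (-1.1359) = 1.8519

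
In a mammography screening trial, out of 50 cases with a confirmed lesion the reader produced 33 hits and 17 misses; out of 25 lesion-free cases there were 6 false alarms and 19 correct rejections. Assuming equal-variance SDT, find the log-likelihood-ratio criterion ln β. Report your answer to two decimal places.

ln β = 0.16

H = 33/50 = 0.6600
FA = 6/25 = 0.2400
Φ⁻¹(H) = 0.412
Φ⁻¹(FA) = -0.706
ln β = −½·[z(H)² − z(FA)²] = −0.5 × (0.170 − 0.498) = 0.164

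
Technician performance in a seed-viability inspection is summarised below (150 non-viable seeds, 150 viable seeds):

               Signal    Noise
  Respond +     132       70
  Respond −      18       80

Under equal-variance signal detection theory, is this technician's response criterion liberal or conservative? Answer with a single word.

liberal

z(H) = 1.175, z(FA) = -0.084
c = −½·(z(H) + z(FA)) = -0.5455
c < 0 → liberal criterion (biased toward responding “yes”).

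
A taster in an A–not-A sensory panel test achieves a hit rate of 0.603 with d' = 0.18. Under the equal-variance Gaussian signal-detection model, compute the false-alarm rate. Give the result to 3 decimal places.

z(hit rate) = z(0.603) = 0.2611
z(FA) = z(H) − d' = 0.2611 − 0.18 = 0.0811
false-alarm rate = Φ(0.0811) = 0.5323

false-alarm rate = 0.532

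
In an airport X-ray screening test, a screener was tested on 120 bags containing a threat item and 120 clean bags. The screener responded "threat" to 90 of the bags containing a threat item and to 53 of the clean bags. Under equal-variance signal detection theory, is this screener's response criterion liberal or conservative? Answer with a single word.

z(H) = 0.674, z(FA) = -0.147
c = −½·(z(H) + z(FA)) = -0.2635
c < 0 → liberal criterion (biased toward responding “yes”).

liberal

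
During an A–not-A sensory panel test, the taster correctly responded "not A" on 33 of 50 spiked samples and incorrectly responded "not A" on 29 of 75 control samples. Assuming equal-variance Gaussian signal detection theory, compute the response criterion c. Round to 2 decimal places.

H = 33/50 = 0.6600
FA = 29/75 = 0.3867
Φ⁻¹(0.6600) = 0.412, Φ⁻¹(0.3867) = -0.288
c = −½·[z(H) + z(FA)] = −0.5 × (0.412 + (-0.288)) = -0.062
c < 0: the taster has a liberal response bias.

c = -0.06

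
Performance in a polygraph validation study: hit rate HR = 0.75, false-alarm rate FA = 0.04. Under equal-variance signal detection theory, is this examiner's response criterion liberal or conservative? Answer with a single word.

z(H) = 0.674, z(FA) = -1.751
c = −½·(z(H) + z(FA)) = 0.5385
c > 0 → conservative criterion (biased toward responding “no”).

conservative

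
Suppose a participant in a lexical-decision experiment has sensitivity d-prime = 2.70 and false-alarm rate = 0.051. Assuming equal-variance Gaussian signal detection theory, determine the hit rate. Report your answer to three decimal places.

hit rate = 0.857

z(false-alarm rate) = z(0.051) = -1.6352
z(H) = z(FA) + d' = -1.6352 + 2.70 = 1.0648
hit rate = Φ(1.0648) = 0.8565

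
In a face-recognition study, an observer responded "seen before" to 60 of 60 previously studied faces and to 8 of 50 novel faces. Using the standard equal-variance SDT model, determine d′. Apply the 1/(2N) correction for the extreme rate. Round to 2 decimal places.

d′ = 3.39

The hit rate is 60/60 = 1, so apply the 1/(2N) correction: H → 1 − 1/(2·60) = 0.99167.
z(H) = z(0.99167) = 2.394
z(FA) = z(0.16000) = -0.994
d' = 2.394 − (-0.994) = 3.388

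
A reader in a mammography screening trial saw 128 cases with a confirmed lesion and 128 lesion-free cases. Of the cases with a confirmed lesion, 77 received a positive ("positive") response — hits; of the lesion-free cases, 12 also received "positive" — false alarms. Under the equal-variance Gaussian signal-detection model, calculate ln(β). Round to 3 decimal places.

ln β = 0.835

H = 77/128 = 0.6016
FA = 12/128 = 0.0938
z(H) = 0.2575
z(FA) = -1.3177
ln β = −½·[z(H)² − z(FA)²] = −0.5 × (0.0663 − 1.7363) = 0.8350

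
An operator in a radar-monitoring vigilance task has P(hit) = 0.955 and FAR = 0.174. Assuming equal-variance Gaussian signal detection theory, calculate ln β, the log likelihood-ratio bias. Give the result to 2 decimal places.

z(H) = 1.695
z(FA) = -0.938
ln β = −½·[z(H)² − z(FA)²] = −0.5 × (2.873 − 0.880) = -0.9965

ln β = -1.00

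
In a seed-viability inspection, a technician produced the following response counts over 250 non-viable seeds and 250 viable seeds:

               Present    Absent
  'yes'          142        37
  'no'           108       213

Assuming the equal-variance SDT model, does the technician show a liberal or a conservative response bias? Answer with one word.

z(H) = 0.171, z(FA) = -1.045
c = −½·(z(H) + z(FA)) = 0.437
c > 0 → conservative criterion (biased toward responding “no”).

conservative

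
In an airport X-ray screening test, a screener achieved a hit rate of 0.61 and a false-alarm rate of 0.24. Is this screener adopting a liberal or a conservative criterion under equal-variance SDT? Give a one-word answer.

conservative

z(H) = 0.279, z(FA) = -0.706
c = −½·(z(H) + z(FA)) = 0.2135
c > 0 → conservative criterion (biased toward responding “no”).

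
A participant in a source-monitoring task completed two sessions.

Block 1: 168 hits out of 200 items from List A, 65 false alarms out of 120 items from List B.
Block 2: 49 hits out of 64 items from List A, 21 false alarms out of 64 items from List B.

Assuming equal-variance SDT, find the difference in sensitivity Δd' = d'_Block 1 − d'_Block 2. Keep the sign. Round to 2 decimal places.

Block 1: z(0.8400) = 0.994, z(0.5417) = 0.105, d' = 0.889
Block 2: z(0.7656) = 0.724, z(0.3281) = -0.445, d' = 1.169
Δd' = d'_Block 1 − d'_Block 2 = 0.889 − 1.169 = -0.280
Block 2 has the higher sensitivity.

Δd' = -0.28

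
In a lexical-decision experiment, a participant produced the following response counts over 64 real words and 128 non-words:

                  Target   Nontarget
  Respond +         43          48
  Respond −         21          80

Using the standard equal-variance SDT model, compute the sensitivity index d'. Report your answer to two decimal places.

d' = 0.76

H = 43/64 = 0.6719
FA = 48/128 = 0.3750
z(0.6719) = 0.4452, z(0.3750) = -0.3186
d' = z(H) − z(FA) = 0.4452 − (-0.3186) = 0.7638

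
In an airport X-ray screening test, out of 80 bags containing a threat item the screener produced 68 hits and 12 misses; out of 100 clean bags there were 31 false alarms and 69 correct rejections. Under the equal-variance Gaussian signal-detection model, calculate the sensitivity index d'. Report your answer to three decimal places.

d' = 1.532

H = 68/80 = 0.8500
FA = 31/100 = 0.3100
Φ⁻¹(H) = 1.0364
Φ⁻¹(FA) = -0.4959
d' = z(H) − z(FA) = 1.0364 − (-0.4959) = 1.5323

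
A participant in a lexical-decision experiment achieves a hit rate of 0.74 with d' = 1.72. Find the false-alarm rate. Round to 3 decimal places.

false-alarm rate = 0.141

z(hit rate) = z(0.74) = 0.6433
z(FA) = z(H) − d' = 0.6433 − 1.72 = -1.0767
false-alarm rate = Φ(-1.0767) = 0.1408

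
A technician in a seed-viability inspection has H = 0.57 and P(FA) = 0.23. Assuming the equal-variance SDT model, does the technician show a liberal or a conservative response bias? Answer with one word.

conservative

z(H) = 0.176, z(FA) = -0.739
c = −½·(z(H) + z(FA)) = 0.2815
c > 0 → conservative criterion (biased toward responding “no”).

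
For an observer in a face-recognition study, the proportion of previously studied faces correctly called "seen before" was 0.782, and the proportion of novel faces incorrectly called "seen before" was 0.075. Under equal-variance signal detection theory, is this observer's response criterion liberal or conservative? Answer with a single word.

z(H) = 0.779, z(FA) = -1.440
c = −½·(z(H) + z(FA)) = 0.3305
c > 0 → conservative criterion (biased toward responding “no”).

conservative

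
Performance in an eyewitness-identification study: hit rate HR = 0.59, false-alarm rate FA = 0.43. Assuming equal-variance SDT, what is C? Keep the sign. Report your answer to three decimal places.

z(H) = z(0.59) = 0.2275
z(FA) = z(0.43) = -0.1764
c = −½·[z(H) + z(FA)] = −0.5 × (0.2275 + (-0.1764)) = -0.02555
c < 0: the witness has a liberal response bias.

C = -0.026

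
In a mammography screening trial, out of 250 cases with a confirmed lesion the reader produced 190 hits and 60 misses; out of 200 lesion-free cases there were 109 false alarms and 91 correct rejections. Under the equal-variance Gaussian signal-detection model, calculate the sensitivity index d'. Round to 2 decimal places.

H = 190/250 = 0.7600
FA = 109/200 = 0.5450
z(0.7600) = 0.7063, z(0.5450) = 0.1130
d' = z(H) − z(FA) = 0.7063 − 0.1130 = 0.5933

d' = 0.59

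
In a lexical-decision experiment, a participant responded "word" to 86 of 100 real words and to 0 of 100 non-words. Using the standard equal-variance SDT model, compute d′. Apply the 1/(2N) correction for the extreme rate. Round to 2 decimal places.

d′ = 3.66

The false-alarm rate is 0/100 = 0, so apply the 1/(2N) correction: FA → 1/(2·100) = 0.00500.
z(H) = z(0.86000) = 1.080
z(FA) = z(0.00500) = -2.576
d' = 1.080 − (-2.576) = 3.656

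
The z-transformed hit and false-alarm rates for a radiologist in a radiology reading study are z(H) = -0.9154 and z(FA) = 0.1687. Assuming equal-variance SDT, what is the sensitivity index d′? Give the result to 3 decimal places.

d′ = -1.084

d' = z(H) − z(FA) = -0.9154 − 0.1687 = -1.0841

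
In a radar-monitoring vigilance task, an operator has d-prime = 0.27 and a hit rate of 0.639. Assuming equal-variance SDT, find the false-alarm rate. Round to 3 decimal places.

z(hit rate) = z(0.639) = 0.3558
z(FA) = z(H) − d' = 0.3558 − 0.27 = 0.0858
false-alarm rate = Φ(0.0858) = 0.5342

false-alarm rate = 0.534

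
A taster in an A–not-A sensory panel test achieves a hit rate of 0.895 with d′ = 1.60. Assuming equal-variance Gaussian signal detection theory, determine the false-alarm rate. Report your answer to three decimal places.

z(hit rate) = z(0.895) = 1.2536
z(FA) = z(H) − d' = 1.2536 − 1.60 = -0.3464
false-alarm rate = Φ(-0.3464) = 0.3645

false-alarm rate = 0.365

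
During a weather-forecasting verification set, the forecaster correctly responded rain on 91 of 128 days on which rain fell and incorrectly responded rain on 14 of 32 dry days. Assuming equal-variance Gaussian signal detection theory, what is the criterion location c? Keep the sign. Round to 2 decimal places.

c = -0.20

H = 91/128 = 0.7109
FA = 14/32 = 0.4375
Φ⁻¹(H) = Φ⁻¹(0.7109) = 0.5560
Φ⁻¹(FA) = Φ⁻¹(0.4375) = -0.1573
c = −½·[z(H) + z(FA)] = −0.5 × (0.5560 + (-0.1573)) = -0.19935
c < 0: the forecaster has a liberal response bias.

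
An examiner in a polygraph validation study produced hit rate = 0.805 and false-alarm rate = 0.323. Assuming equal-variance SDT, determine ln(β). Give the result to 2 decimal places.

z(H) = z(0.805) = 0.860
z(FA) = z(0.323) = -0.459
ln β = −½·[z(H)² − z(FA)²] = −0.5 × (0.740 − 0.211) = -0.2645

ln β = -0.26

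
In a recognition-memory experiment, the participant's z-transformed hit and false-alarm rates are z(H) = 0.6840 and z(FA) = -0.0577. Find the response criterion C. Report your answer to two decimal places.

c = −½·[z(H) + z(FA)] = −½·(0.6840 + (-0.0577)) = -0.31315
c < 0: the participant has a liberal response bias.

C = -0.31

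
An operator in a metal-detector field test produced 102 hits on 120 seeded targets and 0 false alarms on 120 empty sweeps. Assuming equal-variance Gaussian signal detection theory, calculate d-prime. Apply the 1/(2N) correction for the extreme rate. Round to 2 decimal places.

d-prime = 3.67

The false-alarm rate is 0/120 = 0, so apply the 1/(2N) correction: FA → 1/(2·120) = 0.00417.
z(H) = z(0.85000) = 1.036
z(FA) = z(0.00417) = -2.638
d' = 1.036 − (-2.638) = 3.674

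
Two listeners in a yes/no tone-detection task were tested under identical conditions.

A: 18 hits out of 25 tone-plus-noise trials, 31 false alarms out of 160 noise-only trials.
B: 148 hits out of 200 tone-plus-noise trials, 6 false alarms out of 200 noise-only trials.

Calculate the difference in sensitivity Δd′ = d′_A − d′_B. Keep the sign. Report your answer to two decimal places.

Δd′ = -1.08

A: z(0.7200) = 0.583, z(0.1938) = -0.864, d' = 1.447
B: z(0.7400) = 0.643, z(0.0300) = -1.881, d' = 2.524
Δd' = d'_A − d'_B = 1.447 − 2.524 = -1.077
B has the higher sensitivity.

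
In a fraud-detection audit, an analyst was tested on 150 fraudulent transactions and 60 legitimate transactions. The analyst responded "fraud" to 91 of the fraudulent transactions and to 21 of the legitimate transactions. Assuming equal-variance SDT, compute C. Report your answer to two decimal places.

H = 91/150 = 0.6067
FA = 21/60 = 0.3500
z(H) = 0.271
z(FA) = -0.385
c = −½·[z(H) + z(FA)] = −0.5 × (0.271 + (-0.385)) = 0.057
c > 0: the analyst has a conservative response bias.

C = 0.06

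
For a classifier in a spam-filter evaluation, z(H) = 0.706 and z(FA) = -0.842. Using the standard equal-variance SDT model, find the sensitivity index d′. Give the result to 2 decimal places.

d' = z(H) − z(FA) = 0.706 − (-0.842) = 1.548

d′ = 1.55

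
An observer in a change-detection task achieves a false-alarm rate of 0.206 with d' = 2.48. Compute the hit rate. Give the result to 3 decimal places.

z(false-alarm rate) = z(0.206) = -0.8204
z(H) = z(FA) + d' = -0.8204 + 2.48 = 1.6596
hit rate = Φ(1.6596) = 0.9515

hit rate = 0.952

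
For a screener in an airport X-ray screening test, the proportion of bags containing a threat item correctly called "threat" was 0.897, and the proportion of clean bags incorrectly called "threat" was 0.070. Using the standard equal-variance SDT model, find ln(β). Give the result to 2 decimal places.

ln β = 0.29

z(H) = 1.265
z(FA) = -1.476
ln β = −½·[z(H)² − z(FA)²] = −0.5 × (1.600 − 2.179) = 0.2895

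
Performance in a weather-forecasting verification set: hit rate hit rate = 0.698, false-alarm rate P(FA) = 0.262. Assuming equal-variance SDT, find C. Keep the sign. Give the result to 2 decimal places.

C = 0.06

z(H) = 0.519
z(FA) = -0.637
c = −½·[z(H) + z(FA)] = −0.5 × (0.519 + (-0.637)) = 0.059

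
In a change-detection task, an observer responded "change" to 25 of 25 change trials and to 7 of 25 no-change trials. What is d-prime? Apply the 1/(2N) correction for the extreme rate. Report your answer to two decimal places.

d-prime = 2.64

The hit rate is 25/25 = 1, so apply the 1/(2N) correction: H → 1 − 1/(2·25) = 0.98000.
z(H) = z(0.98000) = 2.054
z(FA) = z(0.28000) = -0.583
d' = 2.054 − (-0.583) = 2.637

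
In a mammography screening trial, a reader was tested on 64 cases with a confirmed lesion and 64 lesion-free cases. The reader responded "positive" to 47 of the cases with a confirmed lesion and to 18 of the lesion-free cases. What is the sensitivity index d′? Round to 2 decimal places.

H = 47/64 = 0.7344
FA = 18/64 = 0.2812
z(H) = z(0.7344) = 0.6262
z(FA) = z(0.2812) = -0.5793
d' = z(H) − z(FA) = 0.6262 − (-0.5793) = 1.2055

d′ = 1.21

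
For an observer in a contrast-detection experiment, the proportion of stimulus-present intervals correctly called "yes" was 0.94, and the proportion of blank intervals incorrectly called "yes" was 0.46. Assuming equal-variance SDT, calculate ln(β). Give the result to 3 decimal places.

ln β = -1.204

z(0.94) = 1.5548, z(0.46) = -0.1004
ln β = −½·[z(H)² − z(FA)²] = −0.5 × (2.4174 − 0.0101) = -1.20365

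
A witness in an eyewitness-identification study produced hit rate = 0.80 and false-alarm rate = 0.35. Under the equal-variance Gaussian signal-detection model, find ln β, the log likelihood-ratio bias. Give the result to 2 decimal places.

z(0.80) = 0.842, z(0.35) = -0.385
ln β = −½·[z(H)² − z(FA)²] = −0.5 × (0.709 − 0.148) = -0.2805

ln β = -0.28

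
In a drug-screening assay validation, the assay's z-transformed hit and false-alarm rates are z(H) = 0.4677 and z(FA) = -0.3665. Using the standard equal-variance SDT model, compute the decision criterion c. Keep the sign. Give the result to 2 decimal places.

c = −½·[z(H) + z(FA)] = −½·(0.4677 + (-0.3665)) = -0.0506

c = -0.05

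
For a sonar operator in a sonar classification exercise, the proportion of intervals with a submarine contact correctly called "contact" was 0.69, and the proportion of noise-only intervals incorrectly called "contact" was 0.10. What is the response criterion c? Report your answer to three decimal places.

z(H) = z(0.69) = 0.4959
z(FA) = z(0.10) = -1.2816
c = −½·[z(H) + z(FA)] = −0.5 × (0.4959 + (-1.2816)) = 0.39285
c > 0: the sonar operator has a conservative response bias.

c = 0.393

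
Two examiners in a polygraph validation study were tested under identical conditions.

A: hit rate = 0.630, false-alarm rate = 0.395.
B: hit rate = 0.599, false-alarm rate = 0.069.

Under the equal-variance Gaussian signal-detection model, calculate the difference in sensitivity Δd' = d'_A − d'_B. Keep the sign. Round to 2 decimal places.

A: z(0.630) = 0.332, z(0.395) = -0.266, d' = 0.598
B: z(0.599) = 0.251, z(0.069) = -1.483, d' = 1.734
Δd' = d'_A − d'_B = 0.598 − 1.734 = -1.136
B has the higher sensitivity.

Δd' = -1.14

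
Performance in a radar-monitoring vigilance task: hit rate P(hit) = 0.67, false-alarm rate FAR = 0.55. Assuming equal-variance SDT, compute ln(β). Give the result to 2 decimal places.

ln β = -0.09

Φ⁻¹(0.67) = 0.440, Φ⁻¹(0.55) = 0.126
ln β = −½·[z(H)² − z(FA)²] = −0.5 × (0.194 − 0.016) = -0.089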